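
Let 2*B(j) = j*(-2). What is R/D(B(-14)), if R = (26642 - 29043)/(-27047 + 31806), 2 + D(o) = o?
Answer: -2401/57108 ≈ -0.042043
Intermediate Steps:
B(j) = -j (B(j) = (j*(-2))/2 = (-2*j)/2 = -j)
D(o) = -2 + o
R = -2401/4759 ≈ -0.50452
R/D(B(-14)) = -2401/(4759*(-2 - 1*(-14))) = -2401/(4759*(-2 + 14)) = -2401/4759/12 = -2401/4759*1/12 = -2401/57108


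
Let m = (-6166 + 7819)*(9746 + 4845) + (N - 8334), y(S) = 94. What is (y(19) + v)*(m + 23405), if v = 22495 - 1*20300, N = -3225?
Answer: 55235330241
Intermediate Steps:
v = 2195 (v = 22495 - 20300 = 2195)
m = 24107364 (m = (-6166 + 7819)*(9746 + 4845) + (-3225 - 8334) = 1653*14591 - 11559 = 24118923 - 11559 = 24107364)
(y(19) + v)*(m + 23405) = (94 + 2195)*(24107364 + 23405) = 2289*24130769 = 55235330241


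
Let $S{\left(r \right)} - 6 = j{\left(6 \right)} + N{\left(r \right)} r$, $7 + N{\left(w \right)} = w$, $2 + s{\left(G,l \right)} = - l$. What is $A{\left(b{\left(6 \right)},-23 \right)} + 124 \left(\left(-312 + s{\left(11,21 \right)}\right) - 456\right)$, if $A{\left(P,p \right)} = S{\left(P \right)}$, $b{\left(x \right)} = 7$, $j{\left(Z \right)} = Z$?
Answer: $-98072$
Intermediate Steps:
$s{\left(G,l \right)} = -2 - l$
$N{\left(w \right)} = -7 + w$
$S{\left(r \right)} = 12 + r \left(-7 + r\right)$ ($S{\left(r \right)} = 6 + \left(6 + \left(-7 + r\right) r\right) = 6 + \left(6 + r \left(-7 + r\right)\right) = 12 + r \left(-7 + r\right)$)
$A{\left(P,p \right)} = 12 + P \left(-7 + P\right)$
$A{\left(b{\left(6 \right)},-23 \right)} + 124 \left(\left(-312 + s{\left(11,21 \right)}\right) - 456\right) = \left(12 + 7 \left(-7 + 7\right)\right) + 124 \left(\left(-312 - 23\right) - 456\right) = \left(12 + 7 \cdot 0\right) + 124 \left(\left(-312 - 23\right) - 456\right) = \left(12 + 0\right) + 124 \left(\left(-312 - 23\right) - 456\right) = 12 + 124 \left(-335 - 456\right) = 12 + 124 \left(-791\right) = 12 - 98084 = -98072$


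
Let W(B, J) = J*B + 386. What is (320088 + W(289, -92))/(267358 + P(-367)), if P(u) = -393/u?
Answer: 107856162/98120779 ≈ 1.0992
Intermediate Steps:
W(B, J) = 386 + B*J (W(B, J) = B*J + 386 = 386 + B*J)
(320088 + W(289, -92))/(267358 + P(-367)) = (320088 + (386 + 289*(-92)))/(267358 - 393/(-367)) = (320088 + (386 - 26588))/(267358 - 393*(-1/367)) = (320088 - 26202)/(267358 + 393/367) = 293886/(98120779/367) = 293886*(367/98120779) = 107856162/98120779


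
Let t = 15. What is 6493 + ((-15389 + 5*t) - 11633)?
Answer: -20454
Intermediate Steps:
6493 + ((-15389 + 5*t) - 11633) = 6493 + ((-15389 + 5*15) - 11633) = 6493 + ((-15389 + 75) - 11633) = 6493 + (-15314 - 11633) = 6493 - 26947 = -20454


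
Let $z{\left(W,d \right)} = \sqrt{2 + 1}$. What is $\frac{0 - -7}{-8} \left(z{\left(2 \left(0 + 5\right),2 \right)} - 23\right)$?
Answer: $\frac{161}{8} - \frac{7 \sqrt{3}}{8} \approx 18.609$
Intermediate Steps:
$z{\left(W,d \right)} = \sqrt{3}$
$\frac{0 - -7}{-8} \left(z{\left(2 \left(0 + 5\right),2 \right)} - 23\right) = \frac{0 - -7}{-8} \left(\sqrt{3} - 23\right) = \left(0 + 7\right) \left(- \frac{1}{8}\right) \left(\sqrt{3} - 23\right) = 7 \left(- \frac{1}{8}\right) \left(-23 + \sqrt{3}\right) = - \frac{7 \left(-23 + \sqrt{3}\right)}{8} = \frac{161}{8} - \frac{7 \sqrt{3}}{8}$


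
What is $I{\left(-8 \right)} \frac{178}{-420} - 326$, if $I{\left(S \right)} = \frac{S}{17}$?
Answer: $- \frac{581554}{1785} \approx -325.8$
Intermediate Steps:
$I{\left(S \right)} = \frac{S}{17}$ ($I{\left(S \right)} = S \frac{1}{17} = \frac{S}{17}$)
$I{\left(-8 \right)} \frac{178}{-420} - 326 = \frac{1}{17} \left(-8\right) \frac{178}{-420} - 326 = - \frac{8 \cdot 178 \left(- \frac{1}{420}\right)}{17} - 326 = \left(- \frac{8}{17}\right) \left(- \frac{89}{210}\right) - 326 = \frac{356}{1785} - 326 = - \frac{581554}{1785}$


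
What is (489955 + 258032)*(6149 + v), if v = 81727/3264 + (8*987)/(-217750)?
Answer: 547038540378465637/118456000 ≈ 4.6181e+9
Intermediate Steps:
v = 8885140853/355368000 (v = 81727*(1/3264) + 7896*(-1/217750) = 81727/3264 - 3948/108875 = 8885140853/355368000 ≈ 25.003)
(489955 + 258032)*(6149 + v) = (489955 + 258032)*(6149 + 8885140853/355368000) = 747987*(2194042972853/355368000) = 547038540378465637/118456000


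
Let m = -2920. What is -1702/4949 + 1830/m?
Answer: -1402651/1445108 ≈ -0.97062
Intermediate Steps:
-1702/4949 + 1830/m = -1702/4949 + 1830/(-2920) = -1702*1/4949 + 1830*(-1/2920) = -1702/4949 - 183/292 = -1402651/1445108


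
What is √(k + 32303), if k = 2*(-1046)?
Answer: √30211 ≈ 173.81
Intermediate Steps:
k = -2092
√(k + 32303) = √(-2092 + 32303) = √30211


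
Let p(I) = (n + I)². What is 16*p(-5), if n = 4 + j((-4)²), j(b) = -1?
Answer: 64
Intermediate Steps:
n = 3 (n = 4 - 1 = 3)
p(I) = (3 + I)²
16*p(-5) = 16*(3 - 5)² = 16*(-2)² = 16*4 = 64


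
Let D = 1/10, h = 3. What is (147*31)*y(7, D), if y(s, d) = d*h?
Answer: 13671/10 ≈ 1367.1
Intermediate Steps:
D = ⅒ ≈ 0.10000
y(s, d) = 3*d (y(s, d) = d*3 = 3*d)
(147*31)*y(7, D) = (147*31)*(3*(⅒)) = 4557*(3/10) = 13671/10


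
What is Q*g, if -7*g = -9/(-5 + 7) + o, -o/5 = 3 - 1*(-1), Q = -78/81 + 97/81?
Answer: 133/162 ≈ 0.82099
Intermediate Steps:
Q = 19/81 (Q = -78*1/81 + 97*(1/81) = -26/27 + 97/81 = 19/81 ≈ 0.23457)
o = -20 (o = -5*(3 - 1*(-1)) = -5*(3 + 1) = -5*4 = -20)
g = 7/2 (g = -(-9/(-5 + 7) - 20)/7 = -(-9/2 - 20)/7 = -⅐*(-49/2) = 7/2 ≈ 3.5000)
Q*g = (19/81)*(7/2) = 133/162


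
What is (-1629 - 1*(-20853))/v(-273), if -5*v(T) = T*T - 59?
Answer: -9612/7447 ≈ -1.2907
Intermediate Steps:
v(T) = 59/5 - T²/5 (v(T) = -(T*T - 59)/5 = -(T² - 59)/5 = -(-59 + T²)/5 = 59/5 - T²/5)
(-1629 - 1*(-20853))/v(-273) = (-1629 - 1*(-20853))/(59/5 - ⅕*(-273)²) = (-1629 + 20853)/(59/5 - ⅕*74529) = 19224/(59/5 - 74529/5) = 19224/(-14894) = 19224*(-1/14894) = -9612/7447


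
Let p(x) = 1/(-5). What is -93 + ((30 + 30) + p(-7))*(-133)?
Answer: -40232/5 ≈ -8046.4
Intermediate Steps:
p(x) = -1/5
-93 + ((30 + 30) + p(-7))*(-133) = -93 + ((30 + 30) - 1/5)*(-133) = -93 + (60 - 1/5)*(-133) = -93 + (299/5)*(-133) = -93 - 39767/5 = -40232/5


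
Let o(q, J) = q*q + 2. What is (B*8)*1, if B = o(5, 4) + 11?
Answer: 304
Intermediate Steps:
o(q, J) = 2 + q² (o(q, J) = q² + 2 = 2 + q²)
B = 38 (B = (2 + 5²) + 11 = (2 + 25) + 11 = 27 + 11 = 38)
(B*8)*1 = (38*8)*1 = 304*1 = 304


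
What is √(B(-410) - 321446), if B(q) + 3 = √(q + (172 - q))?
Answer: √(-321449 + 2*√43) ≈ 566.95*I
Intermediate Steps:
B(q) = -3 + 2*√43 (B(q) = -3 + √(q + (172 - q)) = -3 + √172 = -3 + 2*√43)
√(B(-410) - 321446) = √((-3 + 2*√43) - 321446) = √(-321449 + 2*√43)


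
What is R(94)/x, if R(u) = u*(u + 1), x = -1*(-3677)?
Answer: 8930/3677 ≈ 2.4286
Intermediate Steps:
x = 3677
R(u) = u*(1 + u)
R(94)/x = (94*(1 + 94))/3677 = (94*95)*(1/3677) = 8930*(1/3677) = 8930/3677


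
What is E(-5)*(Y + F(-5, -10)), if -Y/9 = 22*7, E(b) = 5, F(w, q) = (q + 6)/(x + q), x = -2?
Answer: -20785/3 ≈ -6928.3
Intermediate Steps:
F(w, q) = (6 + q)/(-2 + q) (F(w, q) = (q + 6)/(-2 + q) = (6 + q)/(-2 + q))
Y = -1386 (Y = -198*7 = -9*154 = -1386)
E(-5)*(Y + F(-5, -10)) = 5*(-1386 + (6 - 10)/(-2 - 10)) = 5*(-1386 - 4/(-12)) = 5*(-1386 - 1/12*(-4)) = 5*(-1386 + ⅓) = 5*(-4157/3) = -20785/3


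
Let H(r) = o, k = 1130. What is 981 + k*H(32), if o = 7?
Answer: 8891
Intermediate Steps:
H(r) = 7
981 + k*H(32) = 981 + 1130*7 = 981 + 7910 = 8891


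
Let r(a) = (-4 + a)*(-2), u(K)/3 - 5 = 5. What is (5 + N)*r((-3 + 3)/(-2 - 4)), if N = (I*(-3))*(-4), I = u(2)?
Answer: 2920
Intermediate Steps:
u(K) = 30 (u(K) = 15 + 3*5 = 15 + 15 = 30)
I = 30
N = 360 (N = (30*(-3))*(-4) = -90*(-4) = 360)
r(a) = 8 - 2*a
(5 + N)*r((-3 + 3)/(-2 - 4)) = (5 + 360)*(8 - 2*(-3 + 3)/(-2 - 4)) = 365*(8 - 0/(-6)) = 365*(8 - 0*(-1)/6) = 365*(8 - 2*0) = 365*(8 + 0) = 365*8 = 2920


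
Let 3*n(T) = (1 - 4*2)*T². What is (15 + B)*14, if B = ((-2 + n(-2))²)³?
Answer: 21627414914/729 ≈ 2.9667e+7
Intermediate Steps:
n(T) = -7*T²/3 (n(T) = ((1 - 4*2)*T²)/3 = ((1 - 8)*T²)/3 = (-7*T²)/3 = -7*T²/3)
B = 1544804416/729 (B = ((-2 - 7/3*(-2)²)²)³ = ((-2 - 7/3*4)²)³ = ((-2 - 28/3)²)³ = ((-34/3)²)³ = (1156/9)³ = 1544804416/729 ≈ 2.1191e+6)
(15 + B)*14 = (15 + 1544804416/729)*14 = (1544815351/729)*14 = 21627414914/729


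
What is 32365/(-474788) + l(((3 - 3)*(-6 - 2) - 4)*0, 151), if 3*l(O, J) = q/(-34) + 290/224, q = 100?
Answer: -139444105/225999088 ≈ -0.61701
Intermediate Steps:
l(O, J) = -1045/1904 (l(O, J) = (100/(-34) + 290/224)/3 = (100*(-1/34) + 290*(1/224))/3 = (-50/17 + 145/112)/3 = (1/3)*(-3135/1904) = -1045/1904)
32365/(-474788) + l(((3 - 3)*(-6 - 2) - 4)*0, 151) = 32365/(-474788) - 1045/1904 = 32365*(-1/474788) - 1045/1904 = -32365/474788 - 1045/1904 = -139444105/225999088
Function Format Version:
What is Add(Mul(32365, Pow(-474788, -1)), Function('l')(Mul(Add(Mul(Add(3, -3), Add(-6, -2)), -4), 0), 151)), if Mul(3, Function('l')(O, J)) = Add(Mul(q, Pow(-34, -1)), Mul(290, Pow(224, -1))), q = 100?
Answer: Rational(-139444105, 225999088) ≈ -0.61701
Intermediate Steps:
Function('l')(O, J) = Rational(-1045, 1904) (Function('l')(O, J) = Mul(Rational(1, 3), Add(Mul(100, Pow(-34, -1)), Mul(290, Pow(224, -1)))) = Mul(Rational(1, 3), Add(Mul(100, Rational(-1, 34)), Mul(290, Rational(1, 224)))) = Mul(Rational(1, 3), Add(Rational(-50, 17), Rational(145, 112))) = Mul(Rational(1, 3), Rational(-3135, 1904)) = Rational(-1045, 1904))
Add(Mul(32365, Pow(-474788, -1)), Function('l')(Mul(Add(Mul(Add(3, -3), Add(-6, -2)), -4), 0), 151)) = Add(Mul(32365, Pow(-474788, -1)), Rational(-1045, 1904)) = Add(Mul(32365, Rational(-1, 474788)), Rational(-1045, 1904)) = Add(Rational(-32365, 474788), Rational(-1045, 1904)) = Rational(-139444105, 225999088)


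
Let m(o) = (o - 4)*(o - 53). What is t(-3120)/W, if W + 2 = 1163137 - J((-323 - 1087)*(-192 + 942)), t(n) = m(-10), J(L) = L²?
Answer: -882/1118305086865 ≈ -7.8869e-10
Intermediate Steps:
m(o) = (-53 + o)*(-4 + o) (m(o) = (-4 + o)*(-53 + o) = (-53 + o)*(-4 + o))
t(n) = 882 (t(n) = 212 + (-10)² - 57*(-10) = 212 + 100 + 570 = 882)
W = -1118305086865 (W = -2 + (1163137 - ((-323 - 1087)*(-192 + 942))²) = -2 + (1163137 - (-1410*750)²) = -2 + (1163137 - 1*(-1057500)²) = -2 + (1163137 - 1*1118306250000) = -2 + (1163137 - 1118306250000) = -2 - 1118305086863 = -1118305086865)
t(-3120)/W = 882/(-1118305086865) = 882*(-1/1118305086865) = -882/1118305086865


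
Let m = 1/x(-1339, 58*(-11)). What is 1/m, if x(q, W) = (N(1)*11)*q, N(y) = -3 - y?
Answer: 58916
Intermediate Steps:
x(q, W) = -44*q (x(q, W) = ((-3 - 1*1)*11)*q = ((-3 - 1)*11)*q = (-4*11)*q = -44*q)
m = 1/58916 (m = 1/(-44*(-1339)) = 1/58916 ≈ 1.6973e-5)
1/m = 1/(1/58916) = 58916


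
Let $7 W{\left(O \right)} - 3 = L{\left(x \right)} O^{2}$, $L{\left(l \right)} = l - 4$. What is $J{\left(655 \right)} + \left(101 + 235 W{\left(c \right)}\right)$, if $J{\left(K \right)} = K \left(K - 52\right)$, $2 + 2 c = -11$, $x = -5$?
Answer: $\frac{10707233}{28} \approx 3.824 \cdot 10^{5}$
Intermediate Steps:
$L{\left(l \right)} = -4 + l$ ($L{\left(l \right)} = l - 4 = -4 + l$)
$c = - \frac{13}{2}$ ($c = -1 + \frac{1}{2} \left(-11\right) = -1 - \frac{11}{2} = - \frac{13}{2} \approx -6.5$)
$W{\left(O \right)} = \frac{3}{7} - \frac{9 O^{2}}{7}$ ($W{\left(O \right)} = \frac{3}{7} + \frac{\left(-4 - 5\right) O^{2}}{7} = \frac{3}{7} + \frac{\left(-9\right) O^{2}}{7} = \frac{3}{7} - \frac{9 O^{2}}{7}$)
$J{\left(K \right)} = K \left(-52 + K\right)$
$J{\left(655 \right)} + \left(101 + 235 W{\left(c \right)}\right) = 655 \left(-52 + 655\right) + \left(101 + 235 \left(\frac{3}{7} - \frac{9 \left(- \frac{13}{2}\right)^{2}}{7}\right)\right) = 655 \cdot 603 + \left(101 + 235 \left(\frac{3}{7} - \frac{1521}{28}\right)\right) = 394965 + \left(101 + 235 \left(\frac{3}{7} - \frac{1521}{28}\right)\right) = 394965 + \left(101 + 235 \left(- \frac{1509}{28}\right)\right) = 394965 + \left(101 - \frac{354615}{28}\right) = 394965 - \frac{351787}{28} = \frac{10707233}{28}$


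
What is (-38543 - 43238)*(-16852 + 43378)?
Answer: -2169322806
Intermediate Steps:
(-38543 - 43238)*(-16852 + 43378) = -81781*26526 = -2169322806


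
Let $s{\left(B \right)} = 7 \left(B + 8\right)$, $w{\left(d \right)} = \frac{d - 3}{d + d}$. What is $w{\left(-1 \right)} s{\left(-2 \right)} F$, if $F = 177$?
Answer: $14868$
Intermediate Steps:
$w{\left(d \right)} = \frac{-3 + d}{2 d}$
$s{\left(B \right)} = 56 + 7 B$ ($s{\left(B \right)} = 7 \left(8 + B\right) = 56 + 7 B$)
$w{\left(-1 \right)} s{\left(-2 \right)} F = \frac{-3 - 1}{2 \left(-1\right)} \left(56 + 7 \left(-2\right)\right) 177 = \frac{1}{2} \left(-1\right) \left(-4\right) \left(56 - 14\right) 177 = 2 \cdot 42 \cdot 177 = 84 \cdot 177 = 14868$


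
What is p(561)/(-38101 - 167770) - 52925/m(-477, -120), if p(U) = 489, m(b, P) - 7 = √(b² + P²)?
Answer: 15230355881/9959215496 - 31755*√26881/48376 ≈ -106.09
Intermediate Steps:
m(b, P) = 7 + √(P² + b²) (m(b, P) = 7 + √(b² + P²) = 7 + √(P² + b²))
p(561)/(-38101 - 167770) - 52925/m(-477, -120) = 489/(-38101 - 167770) - 52925/(7 + √((-120)² + (-477)²)) = 489/(-205871) - 52925/(7 + √(14400 + 227529)) = 489*(-1/205871) - 52925/(7 + √241929) = -489/205871 - 52925/(7 + 3*√26881)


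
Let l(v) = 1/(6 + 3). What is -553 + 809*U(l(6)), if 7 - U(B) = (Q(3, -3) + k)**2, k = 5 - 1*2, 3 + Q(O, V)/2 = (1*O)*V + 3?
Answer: -176915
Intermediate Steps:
l(v) = 1/9
Q(O, V) = 2*O*V (Q(O, V) = -6 + 2*((1*O)*V + 3) = -6 + 2*(O*V + 3) = -6 + 2*(3 + O*V) = -6 + (6 + 2*O*V) = 2*O*V)
k = 3 (k = 5 - 2 = 3)
U(B) = -218 (U(B) = 7 - (2*3*(-3) + 3)**2 = 7 - (-18 + 3)**2 = 7 - 1*(-15)**2 = 7 - 1*225 = 7 - 225 = -218)
-553 + 809*U(l(6)) = -553 + 809*(-218) = -553 - 176362 = -176915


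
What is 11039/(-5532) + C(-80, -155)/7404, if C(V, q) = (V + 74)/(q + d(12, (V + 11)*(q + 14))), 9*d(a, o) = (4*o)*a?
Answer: -352356724945/176577351852 ≈ -1.9955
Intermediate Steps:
d(a, o) = 4*a*o/9 (d(a, o) = ((4*o)*a)/9 = (4*a*o)/9 = 4*a*o/9)
C(V, q) = (74 + V)/(q + 16*(11 + V)*(14 + q)/3) (C(V, q) = (V + 74)/(q + (4/9)*12*((V + 11)*(q + 14))) = (74 + V)/(q + (4/9)*12*((11 + V)*(14 + q))) = (74 + V)/(q + 16*(11 + V)*(14 + q)/3))
11039/(-5532) + C(-80, -155)/7404 = 11039/(-5532) + (3*(74 - 80)/(2464 + 179*(-155) + 224*(-80) + 16*(-80)*(-155)))/7404 = 11039*(-1/5532) + (3*(-6)/(2464 - 27745 - 17920 + 198400))*(1/7404) = -11039/5532 + (3*(-6)/155199)*(1/7404) = -11039/5532 + (3*(1/155199)*(-6))*(1/7404) = -11039/5532 - 6/51733*1/7404 = -11039/5532 - 1/63838522 = -352356724945/176577351852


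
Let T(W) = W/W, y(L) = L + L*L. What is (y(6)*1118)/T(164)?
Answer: 46956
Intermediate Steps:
y(L) = L + L**2
T(W) = 1
(y(6)*1118)/T(164) = ((6*(1 + 6))*1118)/1 = ((6*7)*1118)*1 = (42*1118)*1 = 46956*1 = 46956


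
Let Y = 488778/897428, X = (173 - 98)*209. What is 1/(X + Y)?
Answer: 448714/7033836339 ≈ 6.3794e-5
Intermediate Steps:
X = 15675 (X = 75*209 = 15675)
Y = 244389/448714 (Y = 488778*(1/897428) = 244389/448714 ≈ 0.54464)
1/(X + Y) = 1/(15675 + 244389/448714) = 1/(7033836339/448714) = 448714/7033836339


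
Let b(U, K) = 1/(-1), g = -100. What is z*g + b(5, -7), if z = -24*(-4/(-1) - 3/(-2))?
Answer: 13199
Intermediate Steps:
b(U, K) = -1
z = -132 (z = -24*(-4*(-1) - 3*(-½)) = -24*(4 + 3/2) = -24*11/2 = -132)
z*g + b(5, -7) = -132*(-100) - 1 = 13200 - 1 = 13199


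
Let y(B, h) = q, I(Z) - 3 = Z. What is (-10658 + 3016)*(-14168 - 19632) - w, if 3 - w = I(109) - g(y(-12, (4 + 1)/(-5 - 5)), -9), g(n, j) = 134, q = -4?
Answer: 258299575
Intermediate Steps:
I(Z) = 3 + Z
y(B, h) = -4
w = 25 (w = 3 - ((3 + 109) - 1*134) = 3 - (112 - 134) = 3 - 1*(-22) = 3 + 22 = 25)
(-10658 + 3016)*(-14168 - 19632) - w = (-10658 + 3016)*(-14168 - 19632) - 1*25 = -7642*(-33800) - 25 = 258299600 - 25 = 258299575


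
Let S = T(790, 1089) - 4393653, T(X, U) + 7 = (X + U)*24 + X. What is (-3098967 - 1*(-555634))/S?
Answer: 2543333/4347774 ≈ 0.58497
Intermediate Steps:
T(X, U) = -7 + 24*U + 25*X (T(X, U) = -7 + ((X + U)*24 + X) = -7 + ((U + X)*24 + X) = -7 + ((24*U + 24*X) + X) = -7 + (24*U + 25*X) = -7 + 24*U + 25*X)
S = -4347774 (S = (-7 + 24*1089 + 25*790) - 4393653 = (-7 + 26136 + 19750) - 4393653 = 45879 - 4393653 = -4347774)
(-3098967 - 1*(-555634))/S = (-3098967 - 1*(-555634))/(-4347774) = (-3098967 + 555634)*(-1/4347774) = -2543333*(-1/4347774) = 2543333/4347774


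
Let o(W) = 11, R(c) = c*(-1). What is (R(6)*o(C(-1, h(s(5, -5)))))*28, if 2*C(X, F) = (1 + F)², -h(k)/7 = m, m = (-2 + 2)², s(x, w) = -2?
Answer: -1848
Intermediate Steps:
R(c) = -c
m = 0 (m = 0² = 0)
h(k) = 0 (h(k) = -7*0 = 0)
C(X, F) = (1 + F)²/2
(R(6)*o(C(-1, h(s(5, -5)))))*28 = (-1*6*11)*28 = -6*11*28 = -66*28 = -1848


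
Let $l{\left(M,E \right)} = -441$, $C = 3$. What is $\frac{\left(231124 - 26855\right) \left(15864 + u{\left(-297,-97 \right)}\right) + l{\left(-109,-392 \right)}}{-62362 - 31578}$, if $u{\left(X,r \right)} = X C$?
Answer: $- \frac{109232832}{3355} \approx -32558.0$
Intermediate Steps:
$u{\left(X,r \right)} = 3 X$ ($u{\left(X,r \right)} = X 3 = 3 X$)
$\frac{\left(231124 - 26855\right) \left(15864 + u{\left(-297,-97 \right)}\right) + l{\left(-109,-392 \right)}}{-62362 - 31578} = \frac{\left(231124 - 26855\right) \left(15864 + 3 \left(-297\right)\right) - 441}{-62362 - 31578} = \frac{204269 \left(15864 - 891\right) - 441}{-93940} = \left(204269 \cdot 14973 - 441\right) \left(- \frac{1}{93940}\right) = \left(3058519737 - 441\right) \left(- \frac{1}{93940}\right) = 3058519296 \left(- \frac{1}{93940}\right) = - \frac{109232832}{3355}$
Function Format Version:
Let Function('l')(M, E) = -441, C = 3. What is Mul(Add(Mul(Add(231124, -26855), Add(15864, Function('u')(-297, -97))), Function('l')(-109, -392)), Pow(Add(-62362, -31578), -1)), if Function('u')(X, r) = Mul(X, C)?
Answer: Rational(-109232832, 3355) ≈ -32558.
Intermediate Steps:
Function('u')(X, r) = Mul(3, X) (Function('u')(X, r) = Mul(X, 3) = Mul(3, X))
Mul(Add(Mul(Add(231124, -26855), Add(15864, Function('u')(-297, -97))), Function('l')(-109, -392)), Pow(Add(-62362, -31578), -1)) = Mul(Add(Mul(Add(231124, -26855), Add(15864, Mul(3, -297))), -441), Pow(Add(-62362, -31578), -1)) = Mul(Add(Mul(204269, Add(15864, -891)), -441), Pow(-93940, -1)) = Mul(Add(Mul(204269, 14973), -441), Rational(-1, 93940)) = Mul(Add(3058519737, -441), Rational(-1, 93940)) = Mul(3058519296, Rational(-1, 93940)) = Rational(-109232832, 3355)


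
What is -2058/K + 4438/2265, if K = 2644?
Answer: 3536351/2994330 ≈ 1.1810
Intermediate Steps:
-2058/K + 4438/2265 = -2058/2644 + 4438/2265 = -2058*1/2644 + 4438*(1/2265) = -1029/1322 + 4438/2265 = 3536351/2994330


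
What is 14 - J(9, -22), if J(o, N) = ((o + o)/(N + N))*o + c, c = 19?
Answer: -29/22 ≈ -1.3182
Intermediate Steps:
J(o, N) = 19 + o²/N (J(o, N) = ((o + o)/(N + N))*o + 19 = ((2*o)/((2*N)))*o + 19 = ((2*o)*(1/(2*N)))*o + 19 = (o/N)*o + 19 = o²/N + 19 = 19 + o²/N)
14 - J(9, -22) = 14 - (19 + 9²/(-22)) = 14 - (19 - 1/22*81) = 14 - (19 - 81/22) = 14 - 1*337/22 = 14 - 337/22 = -29/22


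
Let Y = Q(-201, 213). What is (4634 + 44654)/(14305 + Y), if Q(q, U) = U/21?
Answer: 172508/50103 ≈ 3.4431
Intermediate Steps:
Q(q, U) = U/21 (Q(q, U) = U*(1/21) = U/21)
Y = 71/7 (Y = (1/21)*213 = 71/7 ≈ 10.143)
(4634 + 44654)/(14305 + Y) = (4634 + 44654)/(14305 + 71/7) = 49288/(100206/7) = 49288*(7/100206) = 172508/50103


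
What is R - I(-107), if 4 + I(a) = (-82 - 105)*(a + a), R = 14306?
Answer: -25708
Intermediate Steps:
I(a) = -4 - 374*a (I(a) = -4 + (-82 - 105)*(a + a) = -4 - 374*a)
R - I(-107) = 14306 - (-4 - 374*(-107)) = 14306 - (-4 + 40018) = 14306 - 1*40014 = 14306 - 40014 = -25708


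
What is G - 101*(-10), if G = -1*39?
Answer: 971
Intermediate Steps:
G = -39
G - 101*(-10) = -39 - 101*(-10) = -39 + 1010 = 971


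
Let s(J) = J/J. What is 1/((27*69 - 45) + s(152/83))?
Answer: 1/1819 ≈ 0.00054975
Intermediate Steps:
s(J) = 1
1/((27*69 - 45) + s(152/83)) = 1/((27*69 - 45) + 1) = 1/((1863 - 45) + 1) = 1/(1818 + 1) = 1/1819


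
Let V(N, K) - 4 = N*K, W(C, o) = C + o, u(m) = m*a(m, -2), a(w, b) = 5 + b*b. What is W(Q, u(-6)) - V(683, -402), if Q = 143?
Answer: 274651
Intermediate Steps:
a(w, b) = 5 + b²
u(m) = 9*m (u(m) = m*(5 + (-2)²) = m*(5 + 4) = m*9 = 9*m)
V(N, K) = 4 + K*N (V(N, K) = 4 + N*K = 4 + K*N)
W(Q, u(-6)) - V(683, -402) = (143 + 9*(-6)) - (4 - 402*683) = (143 - 54) - (4 - 274566) = 89 - 1*(-274562) = 89 + 274562 = 274651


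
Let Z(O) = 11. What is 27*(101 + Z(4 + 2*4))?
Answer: 3024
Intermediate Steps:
27*(101 + Z(4 + 2*4)) = 27*(101 + 11) = 27*112 = 3024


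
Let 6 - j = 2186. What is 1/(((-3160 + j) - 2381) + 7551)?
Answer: -1/170 ≈ -0.0058824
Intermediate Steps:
j = -2180 (j = 6 - 1*2186 = 6 - 2186 = -2180)
1/(((-3160 + j) - 2381) + 7551) = 1/(((-3160 - 2180) - 2381) + 7551) = 1/((-5340 - 2381) + 7551) = 1/(-7721 + 7551) = 1/(-170) = -1/170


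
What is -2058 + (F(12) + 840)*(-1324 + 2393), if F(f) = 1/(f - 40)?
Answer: 25084187/28 ≈ 8.9586e+5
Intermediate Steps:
F(f) = 1/(-40 + f)
-2058 + (F(12) + 840)*(-1324 + 2393) = -2058 + (1/(-40 + 12) + 840)*(-1324 + 2393) = -2058 + (1/(-28) + 840)*1069 = -2058 + (-1/28 + 840)*1069 = -2058 + (23519/28)*1069 = -2058 + 25141811/28 = 25084187/28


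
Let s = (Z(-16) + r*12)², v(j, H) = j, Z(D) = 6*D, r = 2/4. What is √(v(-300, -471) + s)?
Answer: 10*√78 ≈ 88.318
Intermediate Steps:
r = ½ (r = 2*(¼) = ½ ≈ 0.50000)
s = 8100 (s = (6*(-16) + (½)*12)² = (-96 + 6)² = (-90)² = 8100)
√(v(-300, -471) + s) = √(-300 + 8100) = √7800 = 10*√78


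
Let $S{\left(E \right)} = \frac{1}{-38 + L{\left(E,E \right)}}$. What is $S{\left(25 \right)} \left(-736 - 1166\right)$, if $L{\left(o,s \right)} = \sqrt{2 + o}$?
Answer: $\frac{72276}{1417} + \frac{5706 \sqrt{3}}{1417} \approx 57.981$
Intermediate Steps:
$S{\left(E \right)} = \frac{1}{-38 + \sqrt{2 + E}}$
$S{\left(25 \right)} \left(-736 - 1166\right) = \frac{-736 - 1166}{-38 + \sqrt{2 + 25}} = \frac{1}{-38 + \sqrt{27}} \left(-1902\right) = \frac{1}{-38 + 3 \sqrt{3}} \left(-1902\right) = - \frac{1902}{-38 + 3 \sqrt{3}}$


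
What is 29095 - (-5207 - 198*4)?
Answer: 35094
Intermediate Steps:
29095 - (-5207 - 198*4) = 29095 - (-5207 - 1*792) = 29095 - (-5207 - 792) = 29095 - 1*(-5999) = 29095 + 5999 = 35094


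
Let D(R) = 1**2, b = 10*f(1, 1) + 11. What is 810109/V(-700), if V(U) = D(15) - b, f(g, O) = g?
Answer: -810109/20 ≈ -40505.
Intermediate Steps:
b = 21 (b = 10*1 + 11 = 10 + 11 = 21)
D(R) = 1
V(U) = -20 (V(U) = 1 - 1*21 = 1 - 21 = -20)
810109/V(-700) = 810109/(-20) = 810109*(-1/20) = -810109/20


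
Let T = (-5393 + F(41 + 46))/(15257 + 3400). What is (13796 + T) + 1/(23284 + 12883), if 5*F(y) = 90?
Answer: 9308901072356/674767719 ≈ 13796.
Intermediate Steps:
F(y) = 18 (F(y) = (⅕)*90 = 18)
T = -5375/18657 (T = (-5393 + 18)/(15257 + 3400) = -5375/18657 ≈ -0.28810)
(13796 + T) + 1/(23284 + 12883) = (13796 - 5375/18657) + 1/(23284 + 12883) = 257386597/18657 + 1/36167 = 9308901072356/674767719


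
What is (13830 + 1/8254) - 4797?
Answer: 74558383/8254 ≈ 9033.0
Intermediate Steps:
(13830 + 1/8254) - 4797 = 114152821/8254 - 4797 = 74558383/8254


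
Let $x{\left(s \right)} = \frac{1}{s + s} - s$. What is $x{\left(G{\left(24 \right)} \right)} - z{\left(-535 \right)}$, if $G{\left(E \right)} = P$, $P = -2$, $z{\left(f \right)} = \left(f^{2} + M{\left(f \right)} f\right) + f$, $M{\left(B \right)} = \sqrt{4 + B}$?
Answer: $- \frac{1142753}{4} + 1605 i \sqrt{59} \approx -2.8569 \cdot 10^{5} + 12328.0 i$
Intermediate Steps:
$z{\left(f \right)} = f + f^{2} + f \sqrt{4 + f}$ ($z{\left(f \right)} = \left(f^{2} + \sqrt{4 + f} f\right) + f = \left(f^{2} + f \sqrt{4 + f}\right) + f = f + f^{2} + f \sqrt{4 + f}$)
$G{\left(E \right)} = -2$
$x{\left(s \right)} = \frac{1}{2 s} - s$
$x{\left(G{\left(24 \right)} \right)} - z{\left(-535 \right)} = \left(\frac{1}{2 \left(-2\right)} - -2\right) - - 535 \left(1 - 535 + \sqrt{4 - 535}\right) = \left(\frac{1}{2} \left(- \frac{1}{2}\right) + 2\right) - - 535 \left(1 - 535 + \sqrt{-531}\right) = \left(- \frac{1}{4} + 2\right) - - 535 \left(1 - 535 + 3 i \sqrt{59}\right) = \frac{7}{4} - - 535 \left(-534 + 3 i \sqrt{59}\right) = \frac{7}{4} - \left(285690 - 1605 i \sqrt{59}\right) = - \frac{1142753}{4} + 1605 i \sqrt{59}$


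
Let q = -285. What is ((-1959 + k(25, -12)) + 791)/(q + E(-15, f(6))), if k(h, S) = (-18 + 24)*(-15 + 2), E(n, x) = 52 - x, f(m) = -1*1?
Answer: 623/116 ≈ 5.3707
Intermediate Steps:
f(m) = -1
k(h, S) = -78 (k(h, S) = 6*(-13) = -78)
((-1959 + k(25, -12)) + 791)/(q + E(-15, f(6))) = ((-1959 - 78) + 791)/(-285 + (52 - 1*(-1))) = (-2037 + 791)/(-285 + (52 + 1)) = -1246/(-285 + 53) = -1246/(-232) = -1246*(-1/232) = 623/116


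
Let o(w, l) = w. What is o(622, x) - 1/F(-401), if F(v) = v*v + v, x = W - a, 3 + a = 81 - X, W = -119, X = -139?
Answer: 99768799/160400 ≈ 622.00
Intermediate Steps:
a = 217 (a = -3 + (81 - 1*(-139)) = -3 + (81 + 139) = -3 + 220 = 217)
x = -336 (x = -119 - 1*217 = -119 - 217 = -336)
F(v) = v + v² (F(v) = v² + v = v + v²)
o(622, x) - 1/F(-401) = 622 - 1/((-401*(1 - 401))) = 622 - 1/((-401*(-400))) = 622 - 1/160400 = 99768799/160400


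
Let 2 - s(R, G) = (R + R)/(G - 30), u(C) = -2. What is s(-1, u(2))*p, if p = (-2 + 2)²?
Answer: 0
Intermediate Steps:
p = 0 (p = 0² = 0)
s(R, G) = 2 - 2*R/(-30 + G) (s(R, G) = 2 - (R + R)/(G - 30) = 2 - 2*R/(-30 + G))
s(-1, u(2))*p = (2*(-30 - 2 - 1*(-1))/(-30 - 2))*0 = (2*(-30 - 2 + 1)/(-32))*0 = (2*(-1/32)*(-31))*0 = (31/16)*0 = 0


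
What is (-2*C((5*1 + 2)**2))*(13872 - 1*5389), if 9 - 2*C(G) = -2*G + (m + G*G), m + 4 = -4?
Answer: 19392138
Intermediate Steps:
m = -8 (m = -4 - 4 = -8)
C(G) = 17/2 + G - G**2/2 (C(G) = 9/2 - (-2*G + (-8 + G*G))/2 = 9/2 - (-2*G + (-8 + G**2))/2 = 9/2 - (-8 + G**2 - 2*G)/2 = 9/2 + (4 + G - G**2/2) = 17/2 + G - G**2/2)
(-2*C((5*1 + 2)**2))*(13872 - 1*5389) = (-2*(17/2 + (5*1 + 2)**2 - (5*1 + 2)**4/2))*(13872 - 1*5389) = (-2*(17/2 + (5 + 2)**2 - (5 + 2)**4/2))*(13872 - 5389) = -2*(17/2 + 7**2 - (7**2)**2/2)*8483 = -2*(17/2 + 49 - 1/2*49**2)*8483 = -2*(17/2 + 49 - 1/2*2401)*8483 = -2*(17/2 + 49 - 2401/2)*8483 = -2*(-1143)*8483 = 2286*8483 = 19392138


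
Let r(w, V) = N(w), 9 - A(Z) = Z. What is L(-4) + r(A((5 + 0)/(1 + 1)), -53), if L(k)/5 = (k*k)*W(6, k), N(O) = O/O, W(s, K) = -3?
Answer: -239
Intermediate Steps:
N(O) = 1
A(Z) = 9 - Z
r(w, V) = 1
L(k) = -15*k² (L(k) = 5*((k*k)*(-3)) = 5*(k²*(-3)) = 5*(-3*k²) = -15*k²)
L(-4) + r(A((5 + 0)/(1 + 1)), -53) = -15*(-4)² + 1 = -15*16 + 1 = -240 + 1 = -239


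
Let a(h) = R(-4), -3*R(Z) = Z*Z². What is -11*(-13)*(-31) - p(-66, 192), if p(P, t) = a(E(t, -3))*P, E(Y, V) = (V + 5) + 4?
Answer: -3025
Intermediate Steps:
R(Z) = -Z³/3 (R(Z) = -Z*Z²/3 = -Z³/3)
E(Y, V) = 9 + V (E(Y, V) = (5 + V) + 4 = 9 + V)
a(h) = 64/3 (a(h) = -⅓*(-4)³ = -⅓*(-64) = 64/3)
p(P, t) = 64*P/3
-11*(-13)*(-31) - p(-66, 192) = -11*(-13)*(-31) - 64*(-66)/3 = 143*(-31) - 1*(-1408) = -4433 + 1408 = -3025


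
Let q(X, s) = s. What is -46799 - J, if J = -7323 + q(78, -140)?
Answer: -39336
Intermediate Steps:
J = -7463 (J = -7323 - 140 = -7463)
-46799 - J = -46799 - 1*(-7463) = -46799 + 7463 = -39336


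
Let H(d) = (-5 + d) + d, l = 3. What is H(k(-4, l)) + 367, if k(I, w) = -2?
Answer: 358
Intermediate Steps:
H(d) = -5 + 2*d
H(k(-4, l)) + 367 = (-5 + 2*(-2)) + 367 = (-5 - 4) + 367 = -9 + 367 = 358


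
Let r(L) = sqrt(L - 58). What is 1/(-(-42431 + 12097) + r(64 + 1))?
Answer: 30334/920151549 - sqrt(7)/920151549 ≈ 3.2963e-5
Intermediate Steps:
r(L) = sqrt(-58 + L)
1/(-(-42431 + 12097) + r(64 + 1)) = 1/(-(-42431 + 12097) + sqrt(-58 + (64 + 1))) = 1/(-1*(-30334) + sqrt(-58 + 65)) = 1/(30334 + sqrt(7))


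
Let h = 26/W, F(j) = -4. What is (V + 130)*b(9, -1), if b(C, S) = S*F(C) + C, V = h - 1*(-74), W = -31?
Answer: 81874/31 ≈ 2641.1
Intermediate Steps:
h = -26/31 (h = 26/(-31) = 26*(-1/31) = -26/31 ≈ -0.83871)
V = 2268/31 (V = -26/31 - 1*(-74) = -26/31 + 74 = 2268/31 ≈ 73.161)
b(C, S) = C - 4*S (b(C, S) = S*(-4) + C = -4*S + C = C - 4*S)
(V + 130)*b(9, -1) = (2268/31 + 130)*(9 - 4*(-1)) = 6298*(9 + 4)/31 = (6298/31)*13 = 81874/31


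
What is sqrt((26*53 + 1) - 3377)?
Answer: 3*I*sqrt(222) ≈ 44.699*I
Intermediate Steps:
sqrt((26*53 + 1) - 3377) = sqrt((1378 + 1) - 3377) = sqrt(1379 - 3377) = sqrt(-1998) = 3*I*sqrt(222)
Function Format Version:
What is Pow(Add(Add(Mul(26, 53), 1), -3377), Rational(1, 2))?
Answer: Mul(3, I, Pow(222, Rational(1, 2))) ≈ Mul(44.699, I)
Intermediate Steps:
Pow(Add(Add(Mul(26, 53), 1), -3377), Rational(1, 2)) = Pow(Add(Add(1378, 1), -3377), Rational(1, 2)) = Pow(Add(1379, -3377), Rational(1, 2)) = Pow(-1998, Rational(1, 2)) = Mul(3, I, Pow(222, Rational(1, 2)))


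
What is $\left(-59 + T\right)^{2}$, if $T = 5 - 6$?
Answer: $3600$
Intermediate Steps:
$T = -1$ ($T = 5 - 6 = -1$)
$\left(-59 + T\right)^{2} = \left(-59 - 1\right)^{2} = \left(-60\right)^{2} = 3600$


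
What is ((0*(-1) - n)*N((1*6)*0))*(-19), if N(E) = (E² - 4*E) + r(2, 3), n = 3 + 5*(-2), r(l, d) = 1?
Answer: -133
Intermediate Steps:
n = -7 (n = 3 - 10 = -7)
N(E) = 1 + E² - 4*E (N(E) = (E² - 4*E) + 1 = 1 + E² - 4*E)
((0*(-1) - n)*N((1*6)*0))*(-19) = ((0*(-1) - 1*(-7))*(1 + ((1*6)*0)² - 4*1*6*0))*(-19) = ((0 + 7)*(1 + (6*0)² - 24*0))*(-19) = (7*(1 + 0² - 4*0))*(-19) = (7*(1 + 0 + 0))*(-19) = (7*1)*(-19) = 7*(-19) = -133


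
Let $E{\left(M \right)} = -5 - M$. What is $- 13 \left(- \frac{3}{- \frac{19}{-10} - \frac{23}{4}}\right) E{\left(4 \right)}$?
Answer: $\frac{7020}{77} \approx 91.169$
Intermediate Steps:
$- 13 \left(- \frac{3}{- \frac{19}{-10} - \frac{23}{4}}\right) E{\left(4 \right)} = - 13 \left(- \frac{3}{- \frac{19}{-10} - \frac{23}{4}}\right) \left(-5 - 4\right) = - 13 \left(- \frac{3}{\left(-19\right) \left(- \frac{1}{10}\right) - \frac{23}{4}}\right) \left(-5 - 4\right) = - 13 \left(- \frac{3}{\frac{19}{10} - \frac{23}{4}}\right) \left(-9\right) = - 13 \left(- \frac{3}{- \frac{77}{20}}\right) \left(-9\right) = - 13 \left(\left(-3\right) \left(- \frac{20}{77}\right)\right) \left(-9\right) = \left(-13\right) \frac{60}{77} \left(-9\right) = \left(- \frac{780}{77}\right) \left(-9\right) = \frac{7020}{77}$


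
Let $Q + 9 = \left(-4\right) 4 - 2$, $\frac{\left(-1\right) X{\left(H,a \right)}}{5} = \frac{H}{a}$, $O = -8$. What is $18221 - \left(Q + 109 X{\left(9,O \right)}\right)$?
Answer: $\frac{141079}{8} \approx 17635.0$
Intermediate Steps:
$X{\left(H,a \right)} = - \frac{5 H}{a}$ ($X{\left(H,a \right)} = - 5 \frac{H}{a} = - \frac{5 H}{a}$)
$Q = -27$ ($Q = -9 - 18 = -27$)
$18221 - \left(Q + 109 X{\left(9,O \right)}\right) = 18221 - \left(-27 + 109 \left(\left(-5\right) 9 \frac{1}{-8}\right)\right) = 18221 - \left(-27 + 109 \left(\left(-5\right) 9 \left(- \frac{1}{8}\right)\right)\right) = 18221 - \left(-27 + 109 \cdot \frac{45}{8}\right) = 18221 - \left(-27 + \frac{4905}{8}\right) = 18221 - \frac{4689}{8} = \frac{141079}{8}$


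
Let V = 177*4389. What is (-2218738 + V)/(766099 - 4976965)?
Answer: 1441885/4210866 ≈ 0.34242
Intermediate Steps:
V = 776853
(-2218738 + V)/(766099 - 4976965) = (-2218738 + 776853)/(766099 - 4976965) = -1441885/(-4210866) = -1441885*(-1/4210866) = 1441885/4210866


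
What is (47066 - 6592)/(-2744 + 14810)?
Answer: 20237/6033 ≈ 3.3544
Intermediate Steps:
(47066 - 6592)/(-2744 + 14810) = 40474/12066 = 40474*(1/12066) = 20237/6033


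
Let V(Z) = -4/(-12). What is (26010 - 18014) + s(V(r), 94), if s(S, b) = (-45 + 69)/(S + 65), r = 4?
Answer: 391822/49 ≈ 7996.4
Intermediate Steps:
V(Z) = 1/3 (V(Z) = -4*(-1/12) = 1/3)
s(S, b) = 24/(65 + S)
(26010 - 18014) + s(V(r), 94) = (26010 - 18014) + 24/(65 + 1/3) = 7996 + 24/(196/3) = 7996 + 24*(3/196) = 7996 + 18/49 = 391822/49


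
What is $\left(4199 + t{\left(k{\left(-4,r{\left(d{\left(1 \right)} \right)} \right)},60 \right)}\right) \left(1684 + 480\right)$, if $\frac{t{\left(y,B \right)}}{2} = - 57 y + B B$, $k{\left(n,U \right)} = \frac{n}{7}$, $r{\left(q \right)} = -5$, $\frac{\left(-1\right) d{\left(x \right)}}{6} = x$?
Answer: $\frac{173658836}{7} \approx 2.4808 \cdot 10^{7}$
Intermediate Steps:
$d{\left(x \right)} = - 6 x$
$k{\left(n,U \right)} = \frac{n}{7}$ ($k{\left(n,U \right)} = n \frac{1}{7} = \frac{n}{7}$)
$t{\left(y,B \right)} = - 114 y + 2 B^{2}$ ($t{\left(y,B \right)} = 2 \left(- 57 y + B B\right) = 2 \left(- 57 y + B^{2}\right) = 2 \left(B^{2} - 57 y\right) = - 114 y + 2 B^{2}$)
$\left(4199 + t{\left(k{\left(-4,r{\left(d{\left(1 \right)} \right)} \right)},60 \right)}\right) \left(1684 + 480\right) = \left(4199 + \left(- 114 \cdot \frac{1}{7} \left(-4\right) + 2 \cdot 60^{2}\right)\right) \left(1684 + 480\right) = \left(4199 + \left(\left(-114\right) \left(- \frac{4}{7}\right) + 2 \cdot 3600\right)\right) 2164 = \left(4199 + \left(\frac{456}{7} + 7200\right)\right) 2164 = \left(4199 + \frac{50856}{7}\right) 2164 = \frac{80249}{7} \cdot 2164 = \frac{173658836}{7}$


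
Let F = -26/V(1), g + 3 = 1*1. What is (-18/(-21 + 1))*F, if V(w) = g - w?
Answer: 39/5 ≈ 7.8000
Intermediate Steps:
g = -2 (g = -3 + 1*1 = -3 + 1 = -2)
V(w) = -2 - w
F = 26/3 (F = -26/(-2 - 1*1) = -26/(-2 - 1) = -26/(-3) = -26*(-⅓) = 26/3 ≈ 8.6667)
(-18/(-21 + 1))*F = (-18/(-21 + 1))*(26/3) = (-18/(-20))*(26/3) = -1/20*(-18)*(26/3) = (9/10)*(26/3) = 39/5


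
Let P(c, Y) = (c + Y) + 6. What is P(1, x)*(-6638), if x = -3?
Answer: -26552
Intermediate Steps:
P(c, Y) = 6 + Y + c (P(c, Y) = (Y + c) + 6 = 6 + Y + c)
P(1, x)*(-6638) = (6 - 3 + 1)*(-6638) = 4*(-6638) = -26552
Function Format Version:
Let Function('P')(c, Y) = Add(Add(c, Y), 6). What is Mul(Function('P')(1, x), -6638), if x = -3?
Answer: -26552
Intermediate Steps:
Function('P')(c, Y) = Add(6, Y, c) (Function('P')(c, Y) = Add(Add(Y, c), 6) = Add(6, Y, c))
Mul(Function('P')(1, x), -6638) = Mul(Add(6, -3, 1), -6638) = Mul(4, -6638) = -26552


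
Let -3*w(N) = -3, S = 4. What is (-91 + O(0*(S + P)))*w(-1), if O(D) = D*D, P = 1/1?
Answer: -91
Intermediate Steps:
w(N) = 1 (w(N) = -1/3*(-3) = 1)
P = 1 (P = 1*1 = 1)
O(D) = D**2
(-91 + O(0*(S + P)))*w(-1) = (-91 + (0*(4 + 1))**2)*1 = (-91 + (0*5)**2)*1 = (-91 + 0**2)*1 = (-91 + 0)*1 = -91*1 = -91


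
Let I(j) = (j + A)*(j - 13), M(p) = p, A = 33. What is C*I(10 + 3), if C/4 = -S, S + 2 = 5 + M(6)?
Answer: 0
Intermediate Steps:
S = 9 (S = -2 + (5 + 6) = -2 + 11 = 9)
I(j) = (-13 + j)*(33 + j) (I(j) = (j + 33)*(j - 13) = (33 + j)*(-13 + j) = (-13 + j)*(33 + j))
C = -36 (C = 4*(-1*9) = 4*(-9) = -36)
C*I(10 + 3) = -36*(-429 + (10 + 3)² + 20*(10 + 3)) = -36*(-429 + 13² + 20*13) = -36*(-429 + 169 + 260) = -36*0 = 0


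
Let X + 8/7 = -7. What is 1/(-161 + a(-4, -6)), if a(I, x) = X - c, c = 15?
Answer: -7/1289 ≈ -0.0054306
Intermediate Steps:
X = -57/7 (X = -8/7 - 7 = -57/7 ≈ -8.1429)
a(I, x) = -162/7 (a(I, x) = -57/7 - 1*15 = -57/7 - 15 = -162/7)
1/(-161 + a(-4, -6)) = 1/(-161 - 162/7) = 1/(-1289/7) = -7/1289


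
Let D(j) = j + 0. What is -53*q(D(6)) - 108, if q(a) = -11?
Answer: 475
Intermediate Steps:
D(j) = j
-53*q(D(6)) - 108 = -53*(-11) - 108 = 583 - 108 = 475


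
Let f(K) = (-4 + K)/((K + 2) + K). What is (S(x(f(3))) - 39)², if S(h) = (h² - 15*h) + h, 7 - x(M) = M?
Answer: 31708161/4096 ≈ 7741.3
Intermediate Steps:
f(K) = (-4 + K)/(2 + 2*K) (f(K) = (-4 + K)/((2 + K) + K) = (-4 + K)/(2 + 2*K))
x(M) = 7 - M
S(h) = h² - 14*h
(S(x(f(3))) - 39)² = ((7 - (-4 + 3)/(2*(1 + 3)))*(-14 + (7 - (-4 + 3)/(2*(1 + 3)))) - 39)² = ((7 - (-1)/(2*4))*(-14 + (7 - (-1)/(2*4))) - 39)² = ((7 - 1*(-⅛))*(-14 + (7 - 1*(-⅛))) - 39)² = ((7 + ⅛)*(-14 + (7 + ⅛)) - 39)² = (57*(-14 + 57/8)/8 - 39)² = ((57/8)*(-55/8) - 39)² = (-3135/64 - 39)² = (-5631/64)² = 31708161/4096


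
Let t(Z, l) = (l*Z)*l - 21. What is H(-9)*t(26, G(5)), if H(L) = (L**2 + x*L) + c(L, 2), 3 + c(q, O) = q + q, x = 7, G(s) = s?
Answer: -1887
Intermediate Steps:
c(q, O) = -3 + 2*q (c(q, O) = -3 + (q + q) = -3 + 2*q)
t(Z, l) = -21 + Z*l**2 (t(Z, l) = (Z*l)*l - 21 = Z*l**2 - 21 = -21 + Z*l**2)
H(L) = -3 + L**2 + 9*L (H(L) = (L**2 + 7*L) + (-3 + 2*L) = -3 + L**2 + 9*L)
H(-9)*t(26, G(5)) = (-3 + (-9)**2 + 9*(-9))*(-21 + 26*5**2) = (-3 + 81 - 81)*(-21 + 26*25) = -3*(-21 + 650) = -3*629 = -1887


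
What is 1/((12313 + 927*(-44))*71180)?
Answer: -1/2026850500 ≈ -4.9338e-10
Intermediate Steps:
1/((12313 + 927*(-44))*71180) = (1/71180)/(12313 - 40788) = (1/71180)/(-28475) = -1/28475*1/71180 = -1/2026850500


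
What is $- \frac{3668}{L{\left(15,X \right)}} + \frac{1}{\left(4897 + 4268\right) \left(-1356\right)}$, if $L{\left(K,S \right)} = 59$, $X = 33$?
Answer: $- \frac{45584950379}{733236660} \approx -62.169$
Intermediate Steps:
$- \frac{3668}{L{\left(15,X \right)}} + \frac{1}{\left(4897 + 4268\right) \left(-1356\right)} = - \frac{3668}{59} + \frac{1}{\left(4897 + 4268\right) \left(-1356\right)} = \left(-3668\right) \frac{1}{59} + \frac{1}{9165} \left(- \frac{1}{1356}\right) = - \frac{3668}{59} + \frac{1}{9165} \left(- \frac{1}{1356}\right) = - \frac{3668}{59} - \frac{1}{12427740} = - \frac{45584950379}{733236660}$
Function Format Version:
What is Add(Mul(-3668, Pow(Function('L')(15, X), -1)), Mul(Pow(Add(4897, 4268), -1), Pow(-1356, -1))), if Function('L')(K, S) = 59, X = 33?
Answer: Rational(-45584950379, 733236660) ≈ -62.169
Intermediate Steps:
Add(Mul(-3668, Pow(Function('L')(15, X), -1)), Mul(Pow(Add(4897, 4268), -1), Pow(-1356, -1))) = Add(Mul(-3668, Pow(59, -1)), Mul(Pow(Add(4897, 4268), -1), Pow(-1356, -1))) = Add(Mul(-3668, Rational(1, 59)), Mul(Pow(9165, -1), Rational(-1, 1356))) = Add(Rational(-3668, 59), Mul(Rational(1, 9165), Rational(-1, 1356))) = Add(Rational(-3668, 59), Rational(-1, 12427740)) = Rational(-45584950379, 733236660)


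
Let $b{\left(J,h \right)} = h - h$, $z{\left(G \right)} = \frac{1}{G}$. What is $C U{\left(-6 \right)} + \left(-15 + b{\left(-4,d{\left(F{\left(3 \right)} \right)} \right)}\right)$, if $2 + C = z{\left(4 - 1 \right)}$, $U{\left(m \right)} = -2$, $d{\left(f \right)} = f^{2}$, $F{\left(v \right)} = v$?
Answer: $- \frac{35}{3} \approx -11.667$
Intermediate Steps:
$b{\left(J,h \right)} = 0$
$C = - \frac{5}{3}$ ($C = -2 + \frac{1}{4 - 1} = -2 + \frac{1}{3} = - \frac{5}{3} \approx -1.6667$)
$C U{\left(-6 \right)} + \left(-15 + b{\left(-4,d{\left(F{\left(3 \right)} \right)} \right)}\right) = \left(- \frac{5}{3}\right) \left(-2\right) + \left(-15 + 0\right) = \frac{10}{3} - 15 = - \frac{35}{3}$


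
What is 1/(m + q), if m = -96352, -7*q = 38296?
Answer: -7/712760 ≈ -9.8210e-6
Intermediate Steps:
q = -38296/7 (q = -1/7*38296 = -38296/7 ≈ -5470.9)
1/(m + q) = 1/(-96352 - 38296/7) = 1/(-712760/7) = -7/712760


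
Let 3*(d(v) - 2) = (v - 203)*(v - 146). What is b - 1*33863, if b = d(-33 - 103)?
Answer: -1995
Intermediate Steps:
d(v) = 2 + (-203 + v)*(-146 + v)/3 (d(v) = 2 + ((v - 203)*(v - 146))/3 = 2 + ((-203 + v)*(-146 + v))/3 = 2 + (-203 + v)*(-146 + v)/3)
b = 31868 (b = 29644/3 - 349*(-33 - 103)/3 + (-33 - 103)**2/3 = 29644/3 - 349/3*(-136) + (1/3)*(-136)**2 = 29644/3 + 47464/3 + (1/3)*18496 = 29644/3 + 47464/3 + 18496/3 = 31868)
b - 1*33863 = 31868 - 1*33863 = 31868 - 33863 = -1995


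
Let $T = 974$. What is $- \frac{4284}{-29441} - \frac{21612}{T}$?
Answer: $- \frac{316053138}{14337767} \approx -22.043$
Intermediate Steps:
$- \frac{4284}{-29441} - \frac{21612}{T} = - \frac{4284}{-29441} - \frac{21612}{974} = \left(-4284\right) \left(- \frac{1}{29441}\right) - \frac{10806}{487} = \frac{4284}{29441} - \frac{10806}{487} = - \frac{316053138}{14337767}$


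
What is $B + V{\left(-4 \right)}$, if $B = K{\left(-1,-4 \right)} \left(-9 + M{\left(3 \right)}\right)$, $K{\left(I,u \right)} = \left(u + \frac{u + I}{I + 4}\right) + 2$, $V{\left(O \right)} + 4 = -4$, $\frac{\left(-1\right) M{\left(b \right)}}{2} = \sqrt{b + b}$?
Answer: $25 + \frac{22 \sqrt{6}}{3} \approx 42.963$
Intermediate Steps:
$M{\left(b \right)} = - 2 \sqrt{2} \sqrt{b}$ ($M{\left(b \right)} = - 2 \sqrt{b + b} = - 2 \sqrt{2 b} = - 2 \sqrt{2} \sqrt{b}$)
$V{\left(O \right)} = -8$ ($V{\left(O \right)} = -4 - 4 = -8$)
$K{\left(I,u \right)} = 2 + u + \frac{I + u}{4 + I}$ ($K{\left(I,u \right)} = \left(u + \frac{I + u}{4 + I}\right) + 2 = 2 + u + \frac{I + u}{4 + I}$)
$B = 33 + \frac{22 \sqrt{6}}{3}$ ($B = \frac{8 + 3 \left(-1\right) + 5 \left(-4\right) - -4}{4 - 1} \left(-9 - 2 \sqrt{2} \sqrt{3}\right) = \frac{8 - 3 - 20 + 4}{3} \left(-9 - 2 \sqrt{6}\right) = \frac{1}{3} \left(-11\right) \left(-9 - 2 \sqrt{6}\right) = - \frac{11 \left(-9 - 2 \sqrt{6}\right)}{3} = 33 + \frac{22 \sqrt{6}}{3} \approx 50.963$)
$B + V{\left(-4 \right)} = \left(33 + \frac{22 \sqrt{6}}{3}\right) - 8 = 25 + \frac{22 \sqrt{6}}{3}$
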